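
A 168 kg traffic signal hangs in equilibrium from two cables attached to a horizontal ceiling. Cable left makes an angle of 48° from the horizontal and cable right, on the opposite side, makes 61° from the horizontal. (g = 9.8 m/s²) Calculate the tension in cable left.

Weight W = 168 × 9.8 = 1646 N acts straight down.
Horizontal: T_left cos 48° = T_right cos 61°  →  T_right = 1.38 T_left.
Vertical: T_left sin 48° + T_right sin 61° = 1646.
Substituting the horizontal relation into the vertical equation gives 1.95 T_left = 1646, so T_left = 844.2 N.

T_left ≈ 844 N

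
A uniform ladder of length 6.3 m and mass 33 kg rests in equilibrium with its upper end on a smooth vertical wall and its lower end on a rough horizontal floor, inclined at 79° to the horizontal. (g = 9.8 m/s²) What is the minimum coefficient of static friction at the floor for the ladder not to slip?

ΣF_y = 0: N_floor = 33×9.8 = 323.4 N.
Torques about the foot: N_wall · 6.3 sin 79° = 33×9.8×3.15 cos 79° → N_wall = 31.431 N.
ΣF_x = 0: f_floor = N_wall = 31.431 N.
μ_min = f_floor / N_floor = 31.431 / 323.4 = 0.09719.

μ_min ≈ 0.0972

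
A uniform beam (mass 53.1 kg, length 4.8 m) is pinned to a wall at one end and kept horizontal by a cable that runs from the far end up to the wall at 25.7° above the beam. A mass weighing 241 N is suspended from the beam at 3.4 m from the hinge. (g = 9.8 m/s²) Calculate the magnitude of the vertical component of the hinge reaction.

|H_y| ≈ 330 N

Take torques about the hinge: T sin 25.7° · 4.8 = 53.1×9.8×2.4 + 241×3.4 = 2068.3 N·m.
So T = 2068.3 / (0.4337 × 4.8) = 993.63 N.
ΣF_y = 0: H_y = (53.1×9.8 + 241) − T sin 25.7° = 761.38 − 430.9 = 330.48 N.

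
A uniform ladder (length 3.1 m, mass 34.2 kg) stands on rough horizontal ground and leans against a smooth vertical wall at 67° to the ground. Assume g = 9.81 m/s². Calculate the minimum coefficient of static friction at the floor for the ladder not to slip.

μ_min ≈ 0.212

ΣF_y = 0: N_floor = 34.2×9.81 = 335.5 N.
Torques about the foot: N_wall · 3.1 sin 67° = 34.2×9.81×1.55 cos 67° → N_wall = 71.206 N.
ΣF_x = 0: f_floor = N_wall = 71.206 N.
μ_min = f_floor / N_floor = 71.206 / 335.5 = 0.2122.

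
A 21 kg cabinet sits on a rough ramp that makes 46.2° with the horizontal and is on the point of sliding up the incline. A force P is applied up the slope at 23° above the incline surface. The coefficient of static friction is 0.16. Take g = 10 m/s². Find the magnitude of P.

On the verge of sliding up the incline, friction equals μN and acts down the slope.
Perpendicular: N + P sin 23° = W cos 46.2° = 145.4 N.
Along incline: P cos 23° = W sin 46.2° + μN  with W sin 46.2° = 151.6 N.
Solving the pair for P and N: P = 177.8 N, N = 75.86 N (and f = μN = 12.14 N).

P ≈ 178 N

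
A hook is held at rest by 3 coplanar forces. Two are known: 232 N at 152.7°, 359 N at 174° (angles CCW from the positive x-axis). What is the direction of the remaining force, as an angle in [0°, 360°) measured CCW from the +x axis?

θ ≈ 346°

Sum the known components: ΣF_x = -563.2 N, ΣF_y = 143.9 N.
For equilibrium the remaining force must supply (−ΣF_x, −ΣF_y) = (563.2, -143.9) N.
Magnitude = √((563.2)² + (-143.9)²) = 581.3 N; direction = atan2(-143.9, 563.2) = 345.7°.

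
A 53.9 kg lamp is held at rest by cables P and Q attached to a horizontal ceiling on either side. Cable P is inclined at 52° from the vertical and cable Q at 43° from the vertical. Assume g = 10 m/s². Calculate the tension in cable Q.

Angles from the horizontal: cable P is 90° − 52° = 38°, cable Q is 90° − 43° = 47°.
Weight W = 53.9 × 10 = 539 N acts straight down.
Horizontal: T_P cos 38° = T_Q cos 47°  →  T_P = 0.8655 T_Q.
Vertical: T_P sin 38° + T_Q sin 47° = 539.
Substituting the horizontal relation into the vertical equation gives 1.264 T_Q = 539, so T_Q = 426.4 N.

T_Q ≈ 426 N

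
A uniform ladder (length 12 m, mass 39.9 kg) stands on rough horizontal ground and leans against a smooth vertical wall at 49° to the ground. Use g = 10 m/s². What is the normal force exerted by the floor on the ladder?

N_floor ≈ 399 N

ΣF_y = 0: N_floor = 39.9×10 = 399 N.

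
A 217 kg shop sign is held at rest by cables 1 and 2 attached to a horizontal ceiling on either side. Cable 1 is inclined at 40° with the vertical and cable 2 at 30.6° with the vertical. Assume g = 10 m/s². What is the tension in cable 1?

Angles from the horizontal: cable 1 is 90° − 40° = 50°, cable 2 is 90° − 30.6° = 59.4°.
Weight W = 217 × 10 = 2170 N acts straight down.
Horizontal: T_1 cos 50° = T_2 cos 59.4°  →  T_2 = 1.263 T_1.
Vertical: T_1 sin 50° + T_2 sin 59.4° = 2170.
Substituting the horizontal relation into the vertical equation gives 1.853 T_1 = 2170, so T_1 = 1171 N.

T_1 ≈ 1170 N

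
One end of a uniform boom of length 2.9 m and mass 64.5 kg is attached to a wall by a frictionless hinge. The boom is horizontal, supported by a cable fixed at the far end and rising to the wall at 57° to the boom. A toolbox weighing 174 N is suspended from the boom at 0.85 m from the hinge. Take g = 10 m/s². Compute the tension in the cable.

Take torques about the hinge: T sin 57° · 2.9 = 64.5×10×1.45 + 174×0.85 = 1083.2 N·m.
So T = 1083.2 / (0.8387 × 2.9) = 445.35 N.

T ≈ 445 N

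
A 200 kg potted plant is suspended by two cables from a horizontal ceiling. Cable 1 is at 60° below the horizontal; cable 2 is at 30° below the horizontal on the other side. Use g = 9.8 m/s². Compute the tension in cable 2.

Weight W = 200 × 9.8 = 1960 N acts straight down.
Horizontal: T_1 cos 60° = T_2 cos 30°  →  T_1 = 1.732 T_2.
Vertical: T_1 sin 60° + T_2 sin 30° = 1960.
Substituting the horizontal relation into the vertical equation gives 2 T_2 = 1960, so T_2 = 980 N.

T_2 ≈ 980 N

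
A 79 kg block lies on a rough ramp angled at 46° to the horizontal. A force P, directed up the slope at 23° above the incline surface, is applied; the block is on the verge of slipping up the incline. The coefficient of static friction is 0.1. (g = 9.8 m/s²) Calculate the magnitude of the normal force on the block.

On the verge of sliding up the incline, friction equals μN and acts down the slope.
Perpendicular: N + P sin 23° = W cos 46° = 537.8 N.
Along incline: P cos 23° = W sin 46° + μN  with W sin 46° = 556.9 N.
Solving the pair for P and N: P = 636.4 N, N = 289.1 N (and f = μN = 28.91 N).

N ≈ 289 N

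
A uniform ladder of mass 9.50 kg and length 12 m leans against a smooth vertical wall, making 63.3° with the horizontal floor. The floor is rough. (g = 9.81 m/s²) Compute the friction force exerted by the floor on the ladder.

Torques about the foot: N_wall · 12 sin 63.3° = 9.50×9.81×6 cos 63.3° → N_wall = 23.436 N.
ΣF_x = 0: f_floor = N_wall = 23.436 N.

f ≈ 23.4 N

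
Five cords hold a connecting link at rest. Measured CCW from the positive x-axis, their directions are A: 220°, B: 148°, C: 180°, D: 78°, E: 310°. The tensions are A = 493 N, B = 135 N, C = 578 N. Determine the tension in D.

Resolve: ΣF_x = 493 cos 220° + 135 cos 148° + 578 cos 180° + T_D cos 78° + T_E cos 310° = 0.
        ΣF_y = 493 sin 220° + 135 sin 148° + 578 sin 180° + T_D sin 78° + T_E sin 310° = 0.
The known terms sum to (-1070, -245.4) N, so 0.2079 T_D + 0.6428 T_E = 1070 and 0.9781 T_D − 0.7660 T_E = 245.4.
Solving simultaneously: T_D = 1240 N, T_E = 1264 N.

T_D ≈ 1240 N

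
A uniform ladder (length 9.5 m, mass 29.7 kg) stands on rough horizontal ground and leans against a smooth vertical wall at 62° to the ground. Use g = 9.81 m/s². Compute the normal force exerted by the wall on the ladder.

Torques about the foot: N_wall · 9.5 sin 62° = 29.7×9.81×4.75 cos 62° → N_wall = 77.459 N.

N_wall ≈ 77.5 N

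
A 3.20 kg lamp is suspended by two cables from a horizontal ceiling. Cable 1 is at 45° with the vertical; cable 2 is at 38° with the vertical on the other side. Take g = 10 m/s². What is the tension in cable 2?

Angles from the horizontal: cable 1 is 90° − 45° = 45°, cable 2 is 90° − 38° = 52°.
Weight W = 3.20 × 10 = 32 N acts straight down.
Horizontal: T_1 cos 45° = T_2 cos 52°  →  T_1 = 0.8707 T_2.
Vertical: T_1 sin 45° + T_2 sin 52° = 32.
Substituting the horizontal relation into the vertical equation gives 1.404 T_2 = 32, so T_2 = 22.8 N.

T_2 ≈ 22.8 N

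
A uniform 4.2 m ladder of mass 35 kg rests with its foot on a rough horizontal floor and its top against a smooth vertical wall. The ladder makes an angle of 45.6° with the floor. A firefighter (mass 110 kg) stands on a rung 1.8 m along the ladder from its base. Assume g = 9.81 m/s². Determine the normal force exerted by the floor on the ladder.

N_floor ≈ 1420 N

ΣF_y = 0: N_floor = 35×9.81 + 110×9.81 = 1422.5 N.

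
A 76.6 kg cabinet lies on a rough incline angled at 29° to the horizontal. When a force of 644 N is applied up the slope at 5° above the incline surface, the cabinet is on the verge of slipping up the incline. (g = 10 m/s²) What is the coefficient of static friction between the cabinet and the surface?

μ ≈ 0.440

On the verge of sliding up the incline, friction is at its maximum μN and acts down the slope.
Perpendicular to incline: N = W cos 29° − P sin 5° = 670 − 56.13 = 613.8 N.
Along incline: P cos 5° − μN = W sin 29° → μ = −(W sin 29° − P cos 5°) / N = 0.4402.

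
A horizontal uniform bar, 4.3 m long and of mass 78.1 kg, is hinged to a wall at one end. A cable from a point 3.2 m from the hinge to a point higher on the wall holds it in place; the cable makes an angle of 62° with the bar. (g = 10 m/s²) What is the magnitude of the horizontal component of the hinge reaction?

H_x ≈ 279 N

Take torques about the hinge: T sin 62° · 3.2 = 78.1×10×2.15 = 1679.1 N·m.
So T = 1679.1 / (0.8829 × 3.2) = 594.3 N.
ΣF_x = 0: H_x = T cos 62° = 279.01 N.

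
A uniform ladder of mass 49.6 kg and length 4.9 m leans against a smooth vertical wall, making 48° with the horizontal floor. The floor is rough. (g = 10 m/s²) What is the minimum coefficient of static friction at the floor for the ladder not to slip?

ΣF_y = 0: N_floor = 49.6×10 = 496 N.
Torques about the foot: N_wall · 4.9 sin 48° = 49.6×10×2.45 cos 48° → N_wall = 223.3 N.
ΣF_x = 0: f_floor = N_wall = 223.3 N.
μ_min = f_floor / N_floor = 223.3 / 496 = 0.4502.

μ_min ≈ 0.450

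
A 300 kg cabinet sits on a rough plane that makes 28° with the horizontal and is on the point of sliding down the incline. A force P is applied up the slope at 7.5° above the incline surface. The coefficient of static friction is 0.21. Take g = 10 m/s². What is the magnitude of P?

P ≈ 884 N

On the verge of sliding down the incline, friction equals μN and acts up the slope.
Perpendicular: N + P sin 7.5° = W cos 28° = 2649 N.
Along incline: P cos 7.5° + μN = W sin 28° with W sin 28° = 1408 N.
Solving the pair for P and N: P = 883.9 N, N = 2533 N (and f = μN = 532 N).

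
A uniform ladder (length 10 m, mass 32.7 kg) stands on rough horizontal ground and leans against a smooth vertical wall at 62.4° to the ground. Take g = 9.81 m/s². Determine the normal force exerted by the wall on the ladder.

Torques about the foot: N_wall · 10 sin 62.4° = 32.7×9.81×5 cos 62.4° → N_wall = 83.852 N.

N_wall ≈ 83.9 N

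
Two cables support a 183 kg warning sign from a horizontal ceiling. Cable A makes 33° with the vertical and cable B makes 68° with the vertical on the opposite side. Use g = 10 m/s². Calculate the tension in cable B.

T_B ≈ 1020 N

Angles from the horizontal: cable A is 90° − 33° = 57°, cable B is 90° − 68° = 22°.
Weight W = 183 × 10 = 1830 N acts straight down.
Horizontal: T_A cos 57° = T_B cos 22°  →  T_A = 1.702 T_B.
Vertical: T_A sin 57° + T_B sin 22° = 1830.
Substituting the horizontal relation into the vertical equation gives 1.802 T_B = 1830, so T_B = 1015 N.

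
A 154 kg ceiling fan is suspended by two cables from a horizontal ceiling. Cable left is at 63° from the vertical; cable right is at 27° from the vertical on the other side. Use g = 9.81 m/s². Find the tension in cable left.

Angles from the horizontal: cable left is 90° − 63° = 27°, cable right is 90° − 27° = 63°.
Weight W = 154 × 9.81 = 1511 N acts straight down.
Horizontal: T_left cos 27° = T_right cos 63°  →  T_right = 1.963 T_left.
Vertical: T_left sin 27° + T_right sin 63° = 1511.
Substituting the horizontal relation into the vertical equation gives 2.203 T_left = 1511, so T_left = 685.9 N.

T_left ≈ 686 N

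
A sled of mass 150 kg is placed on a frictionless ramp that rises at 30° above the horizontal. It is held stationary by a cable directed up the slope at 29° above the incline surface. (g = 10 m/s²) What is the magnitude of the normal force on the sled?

Take axes along and perpendicular to the incline. Weight components: W sin 30° = 750 N down-slope, W cos 30° = 1299 N into the surface.
Along incline: T cos 29° = W sin 30° → T = 857.5 N.
Perpendicular: N = W cos 30° − T sin 29° = 883.3 N.

N ≈ 883 N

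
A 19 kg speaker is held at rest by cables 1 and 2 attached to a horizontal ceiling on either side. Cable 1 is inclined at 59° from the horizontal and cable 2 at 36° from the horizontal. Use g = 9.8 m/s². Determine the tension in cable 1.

T_1 ≈ 151 N

Weight W = 19 × 9.8 = 186.2 N acts straight down.
Horizontal: T_1 cos 59° = T_2 cos 36°  →  T_2 = 0.6366 T_1.
Vertical: T_1 sin 59° + T_2 sin 36° = 186.2.
Substituting the horizontal relation into the vertical equation gives 1.231 T_1 = 186.2, so T_1 = 151.2 N.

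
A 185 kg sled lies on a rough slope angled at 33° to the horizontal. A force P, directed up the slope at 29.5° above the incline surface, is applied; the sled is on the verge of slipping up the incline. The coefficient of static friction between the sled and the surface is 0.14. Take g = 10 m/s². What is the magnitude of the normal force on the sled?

On the verge of sliding up the incline, friction equals μN and acts down the slope.
Perpendicular: N + P sin 29.5° = W cos 33° = 1552 N.
Along incline: P cos 29.5° = W sin 33° + μN  with W sin 33° = 1008 N.
Solving the pair for P and N: P = 1304 N, N = 909.4 N (and f = μN = 127.3 N).

N ≈ 909 N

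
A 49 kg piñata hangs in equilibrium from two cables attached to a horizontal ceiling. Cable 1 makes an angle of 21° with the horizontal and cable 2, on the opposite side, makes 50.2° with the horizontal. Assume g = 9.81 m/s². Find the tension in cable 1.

T_1 ≈ 325 N

Weight W = 49 × 9.81 = 480.7 N acts straight down.
Horizontal: T_1 cos 21° = T_2 cos 50.2°  →  T_2 = 1.458 T_1.
Vertical: T_1 sin 21° + T_2 sin 50.2° = 480.7.
Substituting the horizontal relation into the vertical equation gives 1.479 T_1 = 480.7, so T_1 = 325 N.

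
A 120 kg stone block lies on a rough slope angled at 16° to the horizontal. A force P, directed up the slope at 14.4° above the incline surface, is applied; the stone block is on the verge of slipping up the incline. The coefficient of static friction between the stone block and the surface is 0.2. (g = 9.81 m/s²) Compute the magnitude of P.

On the verge of sliding up the incline, friction equals μN and acts down the slope.
Perpendicular: N + P sin 14.4° = W cos 16° = 1132 N.
Along incline: P cos 14.4° = W sin 16° + μN  with W sin 16° = 324.5 N.
Solving the pair for P and N: P = 540.9 N, N = 997.1 N (and f = μN = 199.4 N).

P ≈ 541 N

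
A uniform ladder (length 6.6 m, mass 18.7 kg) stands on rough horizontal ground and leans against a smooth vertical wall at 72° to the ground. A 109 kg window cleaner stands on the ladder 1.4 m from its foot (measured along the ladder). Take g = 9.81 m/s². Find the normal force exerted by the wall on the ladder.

N_wall ≈ 104 N

Torques about the foot: N_wall · 6.6 sin 72° = 18.7×9.81×3.3 cos 72° + 109×9.81×1.4 cos 72° → N_wall = 103.5 N.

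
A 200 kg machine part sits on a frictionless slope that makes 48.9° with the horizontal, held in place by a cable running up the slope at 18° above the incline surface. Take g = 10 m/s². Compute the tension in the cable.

Take axes along and perpendicular to the incline. Weight components: W sin 48.9° = 1507 N down-slope, W cos 48.9° = 1315 N into the surface.
Along incline: T cos 18° = W sin 48.9° → T = 1585 N.
Perpendicular: N = W cos 48.9° − T sin 18° = 825.1 N.

T ≈ 1580 N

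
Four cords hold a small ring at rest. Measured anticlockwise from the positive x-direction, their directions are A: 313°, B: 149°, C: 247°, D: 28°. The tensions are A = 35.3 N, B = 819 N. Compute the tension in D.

T_D ≈ 1240 N

Resolve: ΣF_x = 35.3 cos 313° + 819 cos 149° + T_C cos 247° + T_D cos 28° = 0.
        ΣF_y = 35.3 sin 313° + 819 sin 149° + T_C sin 247° + T_D sin 28° = 0.
The known terms sum to (-677.9, 396) N, so -0.3907 T_C + 0.8829 T_D = 677.9 and -0.9205 T_C + 0.4695 T_D = -396.
Solving simultaneously: T_C = 1061 N, T_D = 1237 N.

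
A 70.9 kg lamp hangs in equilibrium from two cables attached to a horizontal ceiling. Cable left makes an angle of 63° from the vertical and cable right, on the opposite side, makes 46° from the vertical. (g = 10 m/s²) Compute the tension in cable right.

Angles from the horizontal: cable left is 90° − 63° = 27°, cable right is 90° − 46° = 44°.
Weight W = 70.9 × 10 = 709 N acts straight down.
Horizontal: T_left cos 27° = T_right cos 44°  →  T_left = 0.8073 T_right.
Vertical: T_left sin 27° + T_right sin 44° = 709.
Substituting the horizontal relation into the vertical equation gives 1.061 T_right = 709, so T_right = 668.1 N.

T_right ≈ 668 N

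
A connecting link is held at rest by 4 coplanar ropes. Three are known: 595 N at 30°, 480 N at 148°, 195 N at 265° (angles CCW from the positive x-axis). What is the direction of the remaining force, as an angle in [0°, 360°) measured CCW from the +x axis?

Sum the known components: ΣF_x = 91.23 N, ΣF_y = 357.6 N.
For equilibrium the remaining force must supply (−ΣF_x, −ΣF_y) = (-91.23, -357.6) N.
Magnitude = √((-91.23)² + (-357.6)²) = 369.1 N; direction = atan2(-357.6, -91.23) = 255.7°.

θ ≈ 256°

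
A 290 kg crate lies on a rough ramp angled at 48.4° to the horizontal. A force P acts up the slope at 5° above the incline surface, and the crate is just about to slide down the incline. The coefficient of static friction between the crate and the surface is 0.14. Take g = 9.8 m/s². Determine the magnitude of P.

P ≈ 1890 N

On the verge of sliding down the incline, friction equals μN and acts up the slope.
Perpendicular: N + P sin 5° = W cos 48.4° = 1887 N.
Along incline: P cos 5° + μN = W sin 48.4° with W sin 48.4° = 2125 N.
Solving the pair for P and N: P = 1891 N, N = 1722 N (and f = μN = 241.1 N).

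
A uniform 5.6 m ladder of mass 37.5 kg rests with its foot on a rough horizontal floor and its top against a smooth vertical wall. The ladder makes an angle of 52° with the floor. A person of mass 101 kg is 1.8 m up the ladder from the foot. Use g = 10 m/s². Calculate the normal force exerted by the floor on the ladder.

ΣF_y = 0: N_floor = 37.5×10 + 101×10 = 1385 N.

N_floor ≈ 1380 N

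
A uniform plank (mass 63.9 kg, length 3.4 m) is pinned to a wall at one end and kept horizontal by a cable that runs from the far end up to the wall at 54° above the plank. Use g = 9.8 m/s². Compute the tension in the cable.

Take torques about the hinge: T sin 54° · 3.4 = 63.9×9.8×1.7 = 1064.6 N·m.
So T = 1064.6 / (0.8090 × 3.4) = 387.03 N.

T ≈ 387 N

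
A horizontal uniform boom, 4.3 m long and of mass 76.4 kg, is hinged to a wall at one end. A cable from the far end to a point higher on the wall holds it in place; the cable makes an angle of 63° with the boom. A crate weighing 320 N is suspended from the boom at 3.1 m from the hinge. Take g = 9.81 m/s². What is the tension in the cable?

T ≈ 680 N

Take torques about the hinge: T sin 63° · 4.3 = 76.4×9.81×2.15 + 320×3.1 = 2603.4 N·m.
So T = 2603.4 / (0.8910 × 4.3) = 679.5 N.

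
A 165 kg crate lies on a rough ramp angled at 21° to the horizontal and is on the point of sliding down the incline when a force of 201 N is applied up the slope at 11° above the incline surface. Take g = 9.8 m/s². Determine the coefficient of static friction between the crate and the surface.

μ ≈ 0.260

On the verge of sliding down the incline, friction is at its maximum μN and acts up the slope.
Perpendicular to incline: N = W cos 21° − P sin 11° = 1510 − 38.35 = 1471 N.
Along incline: P cos 11° + μN = W sin 21° → μ = (W sin 21° − P cos 11°) / N = 0.2598.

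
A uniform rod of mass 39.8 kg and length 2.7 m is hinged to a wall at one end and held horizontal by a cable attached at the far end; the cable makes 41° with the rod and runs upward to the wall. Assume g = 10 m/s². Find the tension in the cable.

Take torques about the hinge: T sin 41° · 2.7 = 39.8×10×1.35 = 537.3 N·m.
So T = 537.3 / (0.6561 × 2.7) = 303.33 N.

T ≈ 303 N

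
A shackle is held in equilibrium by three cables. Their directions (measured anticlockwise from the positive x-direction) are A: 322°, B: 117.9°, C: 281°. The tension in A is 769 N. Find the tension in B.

T_B ≈ 1740 N

Resolve: ΣF_x = 769 cos 322° + T_B cos 117.9° + T_C cos 281° = 0.
        ΣF_y = 769 sin 322° + T_B sin 117.9° + T_C sin 281° = 0.
The known terms sum to (606, -473.4) N, so -0.4679 T_B + 0.1908 T_C = -606 and 0.8838 T_B − 0.9816 T_C = 473.4.
Solving simultaneously: T_B = 1735 N, T_C = 1080 N.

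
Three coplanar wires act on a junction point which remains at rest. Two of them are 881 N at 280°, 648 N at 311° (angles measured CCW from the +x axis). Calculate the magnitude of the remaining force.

Sum the known components: ΣF_x = 578.1 N, ΣF_y = -1357 N.
For equilibrium the remaining force must supply (−ΣF_x, −ΣF_y) = (-578.1, 1357) N.
Magnitude = √((-578.1)² + (1357)²) = 1475 N; direction = atan2(1357, -578.1) = 113.1°.

F ≈ 1470 N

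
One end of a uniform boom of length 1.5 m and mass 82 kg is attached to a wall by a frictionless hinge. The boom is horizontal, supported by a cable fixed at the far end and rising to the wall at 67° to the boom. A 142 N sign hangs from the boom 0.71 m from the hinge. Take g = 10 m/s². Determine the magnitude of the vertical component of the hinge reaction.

Take torques about the hinge: T sin 67° · 1.5 = 82×10×0.75 + 142×0.71 = 715.82 N·m.
So T = 715.82 / (0.9205 × 1.5) = 518.43 N.
ΣF_y = 0: H_y = (82×10 + 142) − T sin 67° = 962 − 477.21 = 484.79 N.

|H_y| ≈ 485 N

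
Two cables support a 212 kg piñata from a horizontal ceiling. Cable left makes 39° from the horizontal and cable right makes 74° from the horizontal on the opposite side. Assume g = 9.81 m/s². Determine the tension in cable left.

Weight W = 212 × 9.81 = 2080 N acts straight down.
Horizontal: T_left cos 39° = T_right cos 74°  →  T_right = 2.819 T_left.
Vertical: T_left sin 39° + T_right sin 74° = 2080.
Substituting the horizontal relation into the vertical equation gives 3.34 T_left = 2080, so T_left = 622.8 N.

T_left ≈ 623 N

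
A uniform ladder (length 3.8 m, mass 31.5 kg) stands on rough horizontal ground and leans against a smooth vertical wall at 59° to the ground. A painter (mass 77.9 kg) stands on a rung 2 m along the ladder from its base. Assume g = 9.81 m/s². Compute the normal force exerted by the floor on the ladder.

ΣF_y = 0: N_floor = 31.5×9.81 + 77.9×9.81 = 1073.2 N.

N_floor ≈ 1070 N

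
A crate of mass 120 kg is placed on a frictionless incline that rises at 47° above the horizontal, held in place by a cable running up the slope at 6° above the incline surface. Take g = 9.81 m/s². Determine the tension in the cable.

T ≈ 866 N

Take axes along and perpendicular to the incline. Weight components: W sin 47° = 860.9 N down-slope, W cos 47° = 802.8 N into the surface.
Along incline: T cos 6° = W sin 47° → T = 865.7 N.
Perpendicular: N = W cos 47° − T sin 6° = 712.4 N.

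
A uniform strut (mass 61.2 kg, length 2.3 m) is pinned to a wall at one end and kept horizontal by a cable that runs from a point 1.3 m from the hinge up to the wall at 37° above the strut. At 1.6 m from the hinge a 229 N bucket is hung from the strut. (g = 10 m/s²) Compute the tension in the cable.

T ≈ 1370 N

Take torques about the hinge: T sin 37° · 1.3 = 61.2×10×1.15 + 229×1.6 = 1070.2 N·m.
So T = 1070.2 / (0.6018 × 1.3) = 1367.9 N.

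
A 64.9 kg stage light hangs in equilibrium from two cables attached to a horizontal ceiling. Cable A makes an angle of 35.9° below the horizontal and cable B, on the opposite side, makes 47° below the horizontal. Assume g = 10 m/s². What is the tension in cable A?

Weight W = 64.9 × 10 = 649 N acts straight down.
Horizontal: T_A cos 35.9° = T_B cos 47°  →  T_B = 1.188 T_A.
Vertical: T_A sin 35.9° + T_B sin 47° = 649.
Substituting the horizontal relation into the vertical equation gives 1.455 T_A = 649, so T_A = 446 N.

T_A ≈ 446 N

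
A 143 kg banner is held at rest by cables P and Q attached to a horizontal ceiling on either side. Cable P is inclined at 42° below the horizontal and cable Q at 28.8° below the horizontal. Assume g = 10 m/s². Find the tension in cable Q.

Weight W = 143 × 10 = 1430 N acts straight down.
Horizontal: T_P cos 42° = T_Q cos 28.8°  →  T_P = 1.179 T_Q.
Vertical: T_P sin 42° + T_Q sin 28.8° = 1430.
Substituting the horizontal relation into the vertical equation gives 1.271 T_Q = 1430, so T_Q = 1125 N.

T_Q ≈ 1130 N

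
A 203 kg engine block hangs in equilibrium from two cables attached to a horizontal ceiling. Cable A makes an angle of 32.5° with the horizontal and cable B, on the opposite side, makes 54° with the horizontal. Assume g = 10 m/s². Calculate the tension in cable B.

Weight W = 203 × 10 = 2030 N acts straight down.
Horizontal: T_A cos 32.5° = T_B cos 54°  →  T_A = 0.6969 T_B.
Vertical: T_A sin 32.5° + T_B sin 54° = 2030.
Substituting the horizontal relation into the vertical equation gives 1.183 T_B = 2030, so T_B = 1715 N.

T_B ≈ 1720 N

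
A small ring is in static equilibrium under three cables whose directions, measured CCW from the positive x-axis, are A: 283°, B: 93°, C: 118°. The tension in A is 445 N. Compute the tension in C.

T_C ≈ 183 N

Resolve: ΣF_x = 445 cos 283° + T_B cos 93° + T_C cos 118° = 0.
        ΣF_y = 445 sin 283° + T_B sin 93° + T_C sin 118° = 0.
The known terms sum to (100.1, -433.6) N, so -0.0523 T_B − 0.4695 T_C = -100.1 and 0.9986 T_B + 0.8829 T_C = 433.6.
Solving simultaneously: T_B = 272.5 N, T_C = 182.8 N.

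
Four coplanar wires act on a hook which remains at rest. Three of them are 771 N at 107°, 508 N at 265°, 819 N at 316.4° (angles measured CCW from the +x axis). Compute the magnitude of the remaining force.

F ≈ 465 N

Sum the known components: ΣF_x = 323.4 N, ΣF_y = -333.6 N.
For equilibrium the remaining force must supply (−ΣF_x, −ΣF_y) = (-323.4, 333.6) N.
Magnitude = √((-323.4)² + (333.6)²) = 464.6 N; direction = atan2(333.6, -323.4) = 134.1°.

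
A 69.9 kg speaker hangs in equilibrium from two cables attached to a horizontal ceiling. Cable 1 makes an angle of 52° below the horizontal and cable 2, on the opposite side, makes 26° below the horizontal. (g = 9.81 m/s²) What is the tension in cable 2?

Weight W = 69.9 × 9.81 = 685.7 N acts straight down.
Horizontal: T_1 cos 52° = T_2 cos 26°  →  T_1 = 1.46 T_2.
Vertical: T_1 sin 52° + T_2 sin 26° = 685.7.
Substituting the horizontal relation into the vertical equation gives 1.589 T_2 = 685.7, so T_2 = 431.6 N.

T_2 ≈ 432 N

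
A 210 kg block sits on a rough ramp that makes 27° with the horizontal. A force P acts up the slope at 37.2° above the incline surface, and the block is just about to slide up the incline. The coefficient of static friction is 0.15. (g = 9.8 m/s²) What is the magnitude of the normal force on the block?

On the verge of sliding up the incline, friction equals μN and acts down the slope.
Perpendicular: N + P sin 37.2° = W cos 27° = 1834 N.
Along incline: P cos 37.2° = W sin 27° + μN  with W sin 27° = 934.3 N.
Solving the pair for P and N: P = 1363 N, N = 1010 N (and f = μN = 151.4 N).

N ≈ 1010 N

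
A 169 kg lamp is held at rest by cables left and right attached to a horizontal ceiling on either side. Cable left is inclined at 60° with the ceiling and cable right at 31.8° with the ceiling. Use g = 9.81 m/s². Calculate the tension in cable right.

Weight W = 169 × 9.81 = 1658 N acts straight down.
Horizontal: T_left cos 60° = T_right cos 31.8°  →  T_left = 1.7 T_right.
Vertical: T_left sin 60° + T_right sin 31.8° = 1658.
Substituting the horizontal relation into the vertical equation gives 1.999 T_right = 1658, so T_right = 829.4 N.

T_right ≈ 829 N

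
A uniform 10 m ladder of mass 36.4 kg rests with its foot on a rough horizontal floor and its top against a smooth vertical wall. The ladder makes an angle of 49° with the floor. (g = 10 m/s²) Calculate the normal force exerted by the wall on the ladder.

Torques about the foot: N_wall · 10 sin 49° = 36.4×10×5 cos 49° → N_wall = 158.21 N.

N_wall ≈ 158 N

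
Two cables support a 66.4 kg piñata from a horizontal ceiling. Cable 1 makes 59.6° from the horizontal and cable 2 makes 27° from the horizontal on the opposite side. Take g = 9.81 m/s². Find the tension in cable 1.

Weight W = 66.4 × 9.81 = 651.4 N acts straight down.
Horizontal: T_1 cos 59.6° = T_2 cos 27°  →  T_2 = 0.5679 T_1.
Vertical: T_1 sin 59.6° + T_2 sin 27° = 651.4.
Substituting the horizontal relation into the vertical equation gives 1.12 T_1 = 651.4, so T_1 = 581.4 N.

T_1 ≈ 581 N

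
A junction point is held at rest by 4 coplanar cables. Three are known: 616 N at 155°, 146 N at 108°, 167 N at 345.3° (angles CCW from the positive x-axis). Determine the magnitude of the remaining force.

Sum the known components: ΣF_x = -441.9 N, ΣF_y = 356.8 N.
For equilibrium the remaining force must supply (−ΣF_x, −ΣF_y) = (441.9, -356.8) N.
Magnitude = √((441.9)² + (-356.8)²) = 567.9 N; direction = atan2(-356.8, 441.9) = 321.1°.

F ≈ 568 N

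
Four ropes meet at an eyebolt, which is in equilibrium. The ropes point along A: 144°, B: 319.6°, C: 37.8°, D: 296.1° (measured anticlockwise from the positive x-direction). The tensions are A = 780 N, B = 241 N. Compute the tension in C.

Resolve: ΣF_x = 780 cos 144° + 241 cos 319.6° + T_C cos 37.8° + T_D cos 296.1° = 0.
        ΣF_y = 780 sin 144° + 241 sin 319.6° + T_C sin 37.8° + T_D sin 296.1° = 0.
The known terms sum to (-447.5, 302.3) N, so 0.7902 T_C + 0.4399 T_D = 447.5 and 0.6129 T_C − 0.8980 T_D = -302.3.
Solving simultaneously: T_C = 274.6 N, T_D = 524 N.

T_C ≈ 275 N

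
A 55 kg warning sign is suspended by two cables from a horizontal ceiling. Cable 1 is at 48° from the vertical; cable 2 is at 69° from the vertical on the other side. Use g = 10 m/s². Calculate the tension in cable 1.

Angles from the horizontal: cable 1 is 90° − 48° = 42°, cable 2 is 90° − 69° = 21°.
Weight W = 55 × 10 = 550 N acts straight down.
Horizontal: T_1 cos 42° = T_2 cos 21°  →  T_2 = 0.796 T_1.
Vertical: T_1 sin 42° + T_2 sin 21° = 550.
Substituting the horizontal relation into the vertical equation gives 0.9544 T_1 = 550, so T_1 = 576.3 N.

T_1 ≈ 576 N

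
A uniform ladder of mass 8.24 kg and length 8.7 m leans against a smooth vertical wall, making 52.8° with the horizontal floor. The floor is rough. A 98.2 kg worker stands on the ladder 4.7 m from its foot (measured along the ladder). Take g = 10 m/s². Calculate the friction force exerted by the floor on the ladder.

f ≈ 434 N

Torques about the foot: N_wall · 8.7 sin 52.8° = 8.24×10×4.35 cos 52.8° + 98.2×10×4.7 cos 52.8° → N_wall = 433.95 N.
ΣF_x = 0: f_floor = N_wall = 433.95 N.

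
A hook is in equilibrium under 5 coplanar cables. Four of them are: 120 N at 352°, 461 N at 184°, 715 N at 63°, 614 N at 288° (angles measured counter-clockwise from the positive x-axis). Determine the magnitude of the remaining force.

F ≈ 173 N

Sum the known components: ΣF_x = 173.3 N, ΣF_y = 4.262 N.
For equilibrium the remaining force must supply (−ΣF_x, −ΣF_y) = (-173.3, -4.262) N.
Magnitude = √((-173.3)² + (-4.262)²) = 173.3 N; direction = atan2(-4.262, -173.3) = 181.4°.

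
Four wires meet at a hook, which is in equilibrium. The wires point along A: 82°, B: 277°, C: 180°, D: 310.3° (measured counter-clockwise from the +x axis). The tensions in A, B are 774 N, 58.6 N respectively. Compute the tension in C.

Resolve: ΣF_x = 774 cos 82° + 58.6 cos 277° + T_C cos 180° + T_D cos 310.3° = 0.
        ΣF_y = 774 sin 82° + 58.6 sin 277° + T_C sin 180° + T_D sin 310.3° = 0.
The known terms sum to (114.9, 708.3) N, so -1.0000 T_C + 0.6468 T_D = -114.9 and 0.0000 T_C − 0.7627 T_D = -708.3.
Solving simultaneously: T_C = 715.5 N, T_D = 928.7 N.

T_C ≈ 716 N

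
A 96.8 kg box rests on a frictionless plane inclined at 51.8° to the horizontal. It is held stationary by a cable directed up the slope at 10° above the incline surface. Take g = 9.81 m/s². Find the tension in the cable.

Take axes along and perpendicular to the incline. Weight components: W sin 51.8° = 746.3 N down-slope, W cos 51.8° = 587.2 N into the surface.
Along incline: T cos 10° = W sin 51.8° → T = 757.8 N.
Perpendicular: N = W cos 51.8° − T sin 10° = 455.7 N.

T ≈ 758 N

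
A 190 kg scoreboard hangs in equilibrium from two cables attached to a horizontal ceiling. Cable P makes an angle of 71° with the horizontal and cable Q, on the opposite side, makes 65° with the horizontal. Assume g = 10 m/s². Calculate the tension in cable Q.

Weight W = 190 × 10 = 1900 N acts straight down.
Horizontal: T_P cos 71° = T_Q cos 65°  →  T_P = 1.298 T_Q.
Vertical: T_P sin 71° + T_Q sin 65° = 1900.
Substituting the horizontal relation into the vertical equation gives 2.134 T_Q = 1900, so T_Q = 890.5 N.

T_Q ≈ 890 N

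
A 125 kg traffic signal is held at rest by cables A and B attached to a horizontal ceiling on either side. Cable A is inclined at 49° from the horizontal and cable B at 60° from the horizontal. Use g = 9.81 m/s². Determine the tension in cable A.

T_A ≈ 648 N

Weight W = 125 × 9.81 = 1226 N acts straight down.
Horizontal: T_A cos 49° = T_B cos 60°  →  T_B = 1.312 T_A.
Vertical: T_A sin 49° + T_B sin 60° = 1226.
Substituting the horizontal relation into the vertical equation gives 1.891 T_A = 1226, so T_A = 648.5 N.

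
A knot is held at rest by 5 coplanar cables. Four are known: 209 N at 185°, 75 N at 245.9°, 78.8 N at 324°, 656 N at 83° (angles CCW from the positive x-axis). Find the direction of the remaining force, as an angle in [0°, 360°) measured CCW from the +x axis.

Sum the known components: ΣF_x = -95.13 N, ΣF_y = 518.1 N.
For equilibrium the remaining force must supply (−ΣF_x, −ΣF_y) = (95.13, -518.1) N.
Magnitude = √((95.13)² + (-518.1)²) = 526.8 N; direction = atan2(-518.1, 95.13) = 280.4°.

θ ≈ 280°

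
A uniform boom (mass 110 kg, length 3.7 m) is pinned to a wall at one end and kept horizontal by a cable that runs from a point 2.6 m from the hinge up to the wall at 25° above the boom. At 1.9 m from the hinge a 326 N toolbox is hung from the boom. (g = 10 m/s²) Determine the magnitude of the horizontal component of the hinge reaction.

Take torques about the hinge: T sin 25° · 2.6 = 110×10×1.85 + 326×1.9 = 2654.4 N·m.
So T = 2654.4 / (0.4226 × 2.6) = 2415.7 N.
ΣF_x = 0: H_x = T cos 25° = 2189.4 N.

H_x ≈ 2190 N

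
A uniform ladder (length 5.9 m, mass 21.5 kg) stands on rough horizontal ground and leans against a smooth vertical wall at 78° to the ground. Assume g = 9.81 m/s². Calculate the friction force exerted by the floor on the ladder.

f ≈ 22.4 N

Torques about the foot: N_wall · 5.9 sin 78° = 21.5×9.81×2.95 cos 78° → N_wall = 22.416 N.
ΣF_x = 0: f_floor = N_wall = 22.416 N.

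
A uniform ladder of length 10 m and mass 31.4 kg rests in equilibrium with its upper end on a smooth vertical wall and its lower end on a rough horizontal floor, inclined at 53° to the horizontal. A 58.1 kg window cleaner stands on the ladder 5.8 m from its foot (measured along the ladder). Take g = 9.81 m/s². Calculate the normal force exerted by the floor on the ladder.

ΣF_y = 0: N_floor = 31.4×9.81 + 58.1×9.81 = 878 N.

N_floor ≈ 878 N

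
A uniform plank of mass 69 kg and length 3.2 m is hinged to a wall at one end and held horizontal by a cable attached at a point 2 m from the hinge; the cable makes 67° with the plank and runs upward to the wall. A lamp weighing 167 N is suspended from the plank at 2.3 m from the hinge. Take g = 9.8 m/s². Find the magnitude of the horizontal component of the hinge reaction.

Take torques about the hinge: T sin 67° · 2 = 69×9.8×1.6 + 167×2.3 = 1466 N·m.
So T = 1466 / (0.9205 × 2) = 796.31 N.
ΣF_x = 0: H_x = T cos 67° = 311.14 N.

H_x ≈ 311 N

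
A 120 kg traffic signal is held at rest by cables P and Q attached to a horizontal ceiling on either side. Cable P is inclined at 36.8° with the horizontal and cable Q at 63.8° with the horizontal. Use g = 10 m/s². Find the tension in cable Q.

T_Q ≈ 978 N

Weight W = 120 × 10 = 1200 N acts straight down.
Horizontal: T_P cos 36.8° = T_Q cos 63.8°  →  T_P = 0.5514 T_Q.
Vertical: T_P sin 36.8° + T_Q sin 63.8° = 1200.
Substituting the horizontal relation into the vertical equation gives 1.228 T_Q = 1200, so T_Q = 977.6 N.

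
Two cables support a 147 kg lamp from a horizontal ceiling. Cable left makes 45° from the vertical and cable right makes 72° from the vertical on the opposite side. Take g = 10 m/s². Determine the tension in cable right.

T_right ≈ 1170 N

Angles from the horizontal: cable left is 90° − 45° = 45°, cable right is 90° − 72° = 18°.
Weight W = 147 × 10 = 1470 N acts straight down.
Horizontal: T_left cos 45° = T_right cos 18°  →  T_left = 1.345 T_right.
Vertical: T_left sin 45° + T_right sin 18° = 1470.
Substituting the horizontal relation into the vertical equation gives 1.26 T_right = 1470, so T_right = 1167 N.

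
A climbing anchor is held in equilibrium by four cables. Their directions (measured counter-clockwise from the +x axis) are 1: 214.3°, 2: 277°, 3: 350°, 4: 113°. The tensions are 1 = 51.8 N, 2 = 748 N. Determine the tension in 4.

T_4 ≈ 896 N

Resolve: ΣF_x = 51.8 cos 214.3° + 748 cos 277° + T_3 cos 350° + T_4 cos 113° = 0.
        ΣF_y = 51.8 sin 214.3° + 748 sin 277° + T_3 sin 350° + T_4 sin 113° = 0.
The known terms sum to (48.37, -771.6) N, so 0.9848 T_3 − 0.3907 T_4 = -48.37 and -0.1736 T_3 + 0.9205 T_4 = 771.6.
Solving simultaneously: T_3 = 306.4 N, T_4 = 896.1 N.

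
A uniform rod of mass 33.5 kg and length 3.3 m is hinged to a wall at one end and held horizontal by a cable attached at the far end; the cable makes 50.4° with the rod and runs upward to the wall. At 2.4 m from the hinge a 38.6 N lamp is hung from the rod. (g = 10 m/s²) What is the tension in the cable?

T ≈ 254 N

Take torques about the hinge: T sin 50.4° · 3.3 = 33.5×10×1.65 + 38.6×2.4 = 645.39 N·m.
So T = 645.39 / (0.7705 × 3.3) = 253.82 N.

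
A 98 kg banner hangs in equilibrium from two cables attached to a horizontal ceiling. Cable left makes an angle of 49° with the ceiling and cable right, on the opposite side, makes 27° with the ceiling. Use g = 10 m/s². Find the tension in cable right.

Weight W = 98 × 10 = 980 N acts straight down.
Horizontal: T_left cos 49° = T_right cos 27°  →  T_left = 1.358 T_right.
Vertical: T_left sin 49° + T_right sin 27° = 980.
Substituting the horizontal relation into the vertical equation gives 1.479 T_right = 980, so T_right = 662.6 N.

T_right ≈ 663 N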